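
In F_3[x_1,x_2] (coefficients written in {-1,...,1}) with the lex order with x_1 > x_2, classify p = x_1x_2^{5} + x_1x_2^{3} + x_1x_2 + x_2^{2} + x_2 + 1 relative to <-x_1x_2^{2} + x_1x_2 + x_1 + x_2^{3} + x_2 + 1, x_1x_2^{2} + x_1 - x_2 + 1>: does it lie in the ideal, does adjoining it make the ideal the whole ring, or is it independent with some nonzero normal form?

x_1x_2^{5} + x_1x_2^{3} + x_1x_2 + x_2^{2} + x_2 + 1 is independent of I; its normal form modulo I is x_2^{2} + x_2 + 1.

First compute the reduced Gröbner basis of I by Buchberger's algorithm.
f_1 = -x_1x_2^{2} + x_1x_2 + x_1 + x_2^{3} + x_2 + 1, LT = x_1x_2^{2}.
f_2 = x_1x_2^{2} + x_1 - x_2 + 1, LT = x_1x_2^{2}.

S(f_1,f_2): lcm = x_1x_2^{2}. S = -x_1x_2 + x_1 - x_2^{3} + 1.
  reduce S modulo (f_1, f_2):
  remainder -x_1x_2 + x_1 - x_2^{3} + 1 ≠ 0; add h_3 = -x_1x_2 + x_1 - x_2^{3} + 1 to the basis.

S(f_1,h_3): lcm = x_1x_2^{2}. S = -x_1 - x_2^{4} - x_2^{3} - 1.
  reduce S modulo (f_1, f_2, h_3):
  remainder -x_1 - x_2^{4} - x_2^{3} - 1 ≠ 0; add h_4 = -x_1 - x_2^{4} - x_2^{3} - 1 to the basis.

S(f_1,h_4): lcm = x_1x_2^{2}. S = -x_1x_2 - x_1 - x_2^{6} - x_2^{5} - x_2^{3} - x_2^{2} - x_2 - 1.
  reduce S modulo (f_1, f_2, h_3, h_4):
  remainder -x_2^{6} - x_2^{5} - x_2^{4} - x_2^{3} - x_2^{2} - x_2 ≠ 0; add h_5 = -x_2^{6} - x_2^{5} - x_2^{4} - x_2^{3} - x_2^{2} - x_2 to the basis.

S(h_3,h_4): lcm = x_1x_2. S = -x_1 - x_2^{5} - x_2^{4} + x_2^{3} - x_2 - 1.
  reduce S modulo (f_1, f_2, h_3, h_4, h_5):
  remainder -x_2^{5} - x_2^{3} - x_2 ≠ 0; add h_6 = -x_2^{5} - x_2^{3} - x_2 to the basis.

The other S-polynomials (S(f_2,h_3), S(f_2,h_4), S(f_1,h_5), S(f_2,h_5), S(h_3,h_5), S(h_4,h_5), S(f_1,h_6), S(f_2,h_6), S(h_3,h_6), S(h_4,h_6), S(h_5,h_6)) all reduce to 0 modulo the current basis, so we have a Gröbner basis.
Inter-reduce: drop elements whose leading term is divisible by another's, tail-reduce, and make monic.
Reduced Gröbner basis: {x_1 + x_2^{4} + x_2^{3} + 1, x_2^{5} + x_2^{3} + x_2}.
Label its elements g_1 = x_1 + x_2^{4} + x_2^{3} + 1, g_2 = x_2^{5} + x_2^{3} + x_2.

Reduce p = x_1x_2^{5} + x_1x_2^{3} + x_1x_2 + x_2^{2} + x_2 + 1 modulo G:
  leading term x_1x_2^{5}: subtract (x_2^{5})·g_1 from x_1x_2^{5} + x_1x_2^{3} + x_1x_2 + x_2^{2} + x_2 + 1 → x_1x_2^{3} + x_1x_2 - x_2^{9} - x_2^{8} - x_2^{5} + x_2^{2} + x_2 + 1
  leading term x_1x_2^{3}: subtract (x_2^{3})·g_1 from x_1x_2^{3} + x_1x_2 - x_2^{9} - x_2^{8} - x_2^{5} + x_2^{2} + x_2 + 1 → x_1x_2 - x_2^{9} - x_2^{8} - x_2^{7} - x_2^{6} - x_2^{5} - x_2^{3} + x_2^{2} + x_2 + 1
  leading term x_1x_2: subtract (x_2)·g_1 from x_1x_2 - x_2^{9} - x_2^{8} - x_2^{7} - x_2^{6} - x_2^{5} - x_2^{3} + x_2^{2} + x_2 + 1 → -x_2^{9} - x_2^{8} - x_2^{7} - x_2^{6} + x_2^{5} - x_2^{4} - x_2^{3} + x_2^{2} + 1
  leading term x_2^{9}: subtract (-x_2^{4})·g_2 from -x_2^{9} - x_2^{8} - x_2^{7} - x_2^{6} + x_2^{5} - x_2^{4} - x_2^{3} + x_2^{2} + 1 → -x_2^{8} - x_2^{6} - x_2^{5} - x_2^{4} - x_2^{3} + x_2^{2} + 1
  leading term x_2^{8}: subtract (-x_2^{3})·g_2 from -x_2^{8} - x_2^{6} - x_2^{5} - x_2^{4} - x_2^{3} + x_2^{2} + 1 → -x_2^{5} - x_2^{3} + x_2^{2} + 1
  leading term x_2^{5}: subtract (-1)·g_2 from -x_2^{5} - x_2^{3} + x_2^{2} + 1 → x_2^{2} + x_2 + 1
  leading term x_2^{2}: no divisor's leading term divides it; move x_2^{2} to the remainder.
  leading term x_2: no divisor's leading term divides it; move x_2 to the remainder.
  leading term 1: no divisor's leading term divides it; move 1 to the remainder.
  normal form = x_2^{2} + x_2 + 1.
The normal form is nonzero, so p ∉ I. Since p minus its normal form lies in I, I + (p) = I + (r) where r = x_2^{2} + x_2 + 1; decide whether this ideal is the whole ring.
Run Buchberger on G together with r (pairs among the g_i already reduce to 0 since G is a Gröbner basis):
g_1 = x_1 + x_2^{4} + x_2^{3} + 1, LT = x_1.
g_2 = x_2^{5} + x_2^{3} + x_2, LT = x_2^{5}.
r = x_2^{2} + x_2 + 1, LT = x_2^{2}.

The S-polynomials (S(g_1,g_2), S(g_1,r), S(g_2,r)) all reduce to 0 modulo the current basis, so we have a Gröbner basis.
Inter-reduce: drop elements whose leading term is divisible by another's, tail-reduce, and make monic.
Reduced Gröbner basis: {x_1 + x_2 - 1, x_2^{2} + x_2 + 1}.
The reduced Gröbner basis of I + (p) is {x_1 + x_2 - 1, x_2^{2} + x_2 + 1} ≠ {1}, a proper ideal, so the enlarged system stays consistent: p is independent of I, with normal form x_2^{2} + x_2 + 1.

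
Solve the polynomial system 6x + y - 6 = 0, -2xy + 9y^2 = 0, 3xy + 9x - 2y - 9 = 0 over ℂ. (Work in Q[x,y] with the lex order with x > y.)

Compute a lex Gröbner basis by Buchberger's algorithm.
f_1 = 6x + y - 6, LT = x.
f_2 = -2xy + 9y^2, LT = xy.
f_3 = 3xy + 9x - 2y - 9, LT = xy.

S(f_1,f_2): lcm = xy. S = 14/3y^2 - y.
  reduce S modulo (f_1, f_2, f_3):
  remainder 14/3y^2 - y ≠ 0; add h_4 = 14/3y^2 - y to the basis.

S(f_1,f_3): lcm = xy. S = -3x + 1/6y^2 - 1/3y + 3.
  reduce S modulo (f_1, f_2, f_3, h_4):
  remainder 17/84y ≠ 0; add h_5 = 17/84y to the basis.

The other S-polynomials (S(f_2,f_3), S(f_1,h_4), S(f_2,h_4), S(f_3,h_4), S(f_1,h_5), S(f_2,h_5), S(f_3,h_5), S(h_4,h_5)) all reduce to 0 modulo the current basis, so we have a Gröbner basis.
Inter-reduce: drop elements whose leading term is divisible by another's, tail-reduce, and make monic.
Reduced Gröbner basis: {x - 1, y}.

Since the basis is lex-ordered, y is univariate in y. Its roots are {0}. Back-substituting each root into the other basis elements fixes the other coordinates.
  y = 0: the earlier basis element becomes x - 1 = 0, giving x = 1 — point (1, 0).

{(1, 0)}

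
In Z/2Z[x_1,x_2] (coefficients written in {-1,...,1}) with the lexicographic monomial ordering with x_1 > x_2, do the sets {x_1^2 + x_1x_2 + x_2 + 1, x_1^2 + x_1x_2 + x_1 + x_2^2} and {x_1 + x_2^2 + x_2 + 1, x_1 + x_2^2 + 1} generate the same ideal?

For a fixed monomial order, each ideal has a unique reduced Gröbner basis; comparing bases decides equality.
Buchberger on the first generating set:
f_1 = x_1^2 + x_1x_2 + x_2 + 1, LT = x_1^2.
f_2 = x_1^2 + x_1x_2 + x_1 + x_2^2, LT = x_1^2.

S(f_1,f_2): lcm = x_1^2. S = x_1 + x_2^2 + x_2 + 1.
  leading term x_1: no divisor's leading term divides it; move x_1 to the remainder.
  leading term x_2^2: no divisor's leading term divides it; move x_2^2 to the remainder.
  leading term x_2: no divisor's leading term divides it; move x_2 to the remainder.
  leading term 1: no divisor's leading term divides it; move 1 to the remainder.
  remainder x_1 + x_2^2 + x_2 + 1 ≠ 0; add g_3 = x_1 + x_2^2 + x_2 + 1 to the basis.

S(f_1,g_3): lcm = x_1^2. S = x_1x_2^2 + x_1 + x_2 + 1.
  leading term x_1x_2^2: subtract (x_2^2)·g_3 from x_1x_2^2 + x_1 + x_2 + 1 → x_1 + x_2^4 + x_2^3 + x_2^2 + x_2 + 1
  leading term x_1: subtract (1)·g_3 from x_1 + x_2^4 + x_2^3 + x_2^2 + x_2 + 1 → x_2^4 + x_2^3
  leading term x_2^4: no divisor's leading term divides it; move x_2^4 to the remainder.
  leading term x_2^3: no divisor's leading term divides it; move x_2^3 to the remainder.
  remainder x_2^4 + x_2^3 ≠ 0; add g_4 = x_2^4 + x_2^3 to the basis.

S(f_2,g_3): lcm = x_1^2. S = x_1x_2^2 + x_2^2.
  leading term x_1x_2^2: subtract (x_2^2)·g_3 from x_1x_2^2 + x_2^2 → x_2^4 + x_2^3
  leading term x_2^4: subtract (1)·g_4 from x_2^4 + x_2^3 → 0
  remainder 0.

S(f_1,g_4): leading monomials are coprime, so the S-polynomial reduces to 0 (Buchberger's first criterion).
S(f_2,g_4): leading monomials are coprime, so the S-polynomial reduces to 0 (Buchberger's first criterion).
S(g_3,g_4): leading monomials are coprime, so the S-polynomial reduces to 0 (Buchberger's first criterion).
Every S-polynomial of the final basis reduces to 0, so we have a Gröbner basis.
Inter-reduce: drop elements whose leading term is divisible by another's, tail-reduce, and make monic.
Reduced Gröbner basis: {x_1 + x_2^2 + x_2 + 1, x_2^4 + x_2^3}.

Buchberger on the second generating set:
h_1 = x_1 + x_2^2 + x_2 + 1, LT = x_1.
h_2 = x_1 + x_2^2 + 1, LT = x_1.

S(h_1,h_2): lcm = x_1. S = x_2.
  leading term x_2: no divisor's leading term divides it; move x_2 to the remainder.
  remainder x_2 ≠ 0; add k_3 = x_2 to the basis.

S(h_1,k_3): leading monomials are coprime, so the S-polynomial reduces to 0 (Buchberger's first criterion).
S(h_2,k_3): leading monomials are coprime, so the S-polynomial reduces to 0 (Buchberger's first criterion).
Every S-polynomial of the final basis reduces to 0, so we have a Gröbner basis.
Inter-reduce: drop elements whose leading term is divisible by another's, tail-reduce, and make monic.
Reduced Gröbner basis: {x_1 + 1, x_2}.

These differ, so the ideals are not equal.

No, the ideals differ.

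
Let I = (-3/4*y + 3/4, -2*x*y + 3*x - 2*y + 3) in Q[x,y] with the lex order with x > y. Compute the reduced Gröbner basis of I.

G = {x + 1, y - 1}

f_1 = -3/4*y + 3/4, LT = y.
f_2 = -2*x*y + 3*x - 2*y + 3, LT = x*y.

S(f_1,f_2): lcm = x*y. S = 1/2*x - y + 3/2.
  leading term x: no divisor's leading term divides it; move 1/2*x to the remainder.
  leading term y: subtract (4/3)·f_1 from -y + 3/2 → 1/2
  leading term 1: no divisor's leading term divides it; move 1/2 to the remainder.
  remainder 1/2*x + 1/2 ≠ 0; add g_3 = 1/2*x + 1/2 to the basis.

S(f_1,g_3): leading monomials are coprime, so the S-polynomial reduces to 0 (Buchberger's first criterion).
S(f_2,g_3): lcm = x*y. S = -3/2*x - 3/2.
  leading term x: subtract (-3)·g_3 from -3/2*x - 3/2 → 0
  remainder 0.

Every S-polynomial of the final basis reduces to 0, so we have a Gröbner basis.
Inter-reduce: drop elements whose leading term is divisible by another's, tail-reduce, and make monic.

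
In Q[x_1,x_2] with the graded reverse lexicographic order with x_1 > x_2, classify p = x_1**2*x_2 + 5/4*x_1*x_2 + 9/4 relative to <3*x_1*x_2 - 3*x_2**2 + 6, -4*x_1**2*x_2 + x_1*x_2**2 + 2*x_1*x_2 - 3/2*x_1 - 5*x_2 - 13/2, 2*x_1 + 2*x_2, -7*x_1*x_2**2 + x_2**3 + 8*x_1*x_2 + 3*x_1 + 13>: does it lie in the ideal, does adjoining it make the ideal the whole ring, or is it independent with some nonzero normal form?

First compute the reduced Gröbner basis of I by Buchberger's algorithm.
f_1 = 3*x_1*x_2 - 3*x_2**2 + 6, LT = x_1*x_2.
f_2 = -4*x_1**2*x_2 + x_1*x_2**2 + 2*x_1*x_2 - 3/2*x_1 - 5*x_2 - 13/2, LT = x_1**2*x_2.
f_3 = 2*x_1 + 2*x_2, LT = x_1.
f_4 = -7*x_1*x_2**2 + x_2**3 + 8*x_1*x_2 + 3*x_1 + 13, LT = x_1*x_2**2.

S(f_1,f_2): lcm = x_1**2*x_2. S = -3/4*x_1*x_2**2 + 1/2*x_1*x_2 + 13/8*x_1 - 5/4*x_2 - 13/8.
  reduce S modulo (f_1, f_2, f_3, f_4):
  remainder -3/4*x_2**3 + 1/2*x_2**2 - 11/8*x_2 - 21/8 ≠ 0; add h_5 = -3/4*x_2**3 + 1/2*x_2**2 - 11/8*x_2 - 21/8 to the basis.

S(f_1,f_3): lcm = x_1*x_2. S = -2*x_2**2 + 2.
  reduce S modulo (f_1, f_2, f_3, f_4, h_5):
  remainder -2*x_2**2 + 2 ≠ 0; add h_6 = -2*x_2**2 + 2 to the basis.

S(f_1,f_4): lcm = x_1*x_2**2. S = -6/7*x_2**3 + 8/7*x_1*x_2 + 3/7*x_1 + 2*x_2 + 13/7.
  reduce S modulo (f_1, f_2, f_3, f_4, h_5, h_6):
  remainder 22/7*x_2 + 22/7 ≠ 0; add h_7 = 22/7*x_2 + 22/7 to the basis.

The other S-polynomials (S(f_2,f_3), S(f_2,f_4), S(f_3,f_4), S(f_1,h_5), S(f_2,h_5), S(f_3,h_5), S(f_4,h_5), S(f_1,h_6), S(f_2,h_6), S(f_3,h_6), S(f_4,h_6), S(h_5,h_6), S(f_1,h_7), S(f_2,h_7), S(f_3,h_7), S(f_4,h_7), S(h_5,h_7), S(h_6,h_7)) all reduce to 0 modulo the current basis, so we have a Gröbner basis.
Inter-reduce: drop elements whose leading term is divisible by another's, tail-reduce, and make monic.
Reduced Gröbner basis: {x_1 - 1, x_2 + 1}.
Label its elements g_1 = x_1 - 1, g_2 = x_2 + 1.

Reduce p = x_1**2*x_2 + 5/4*x_1*x_2 + 9/4 modulo G:
  leading term x_1**2*x_2: subtract (x_1*x_2)·g_1 from x_1**2*x_2 + 5/4*x_1*x_2 + 9/4 → 9/4*x_1*x_2 + 9/4
  leading term x_1*x_2: subtract (9/4*x_2)·g_1 from 9/4*x_1*x_2 + 9/4 → 9/4*x_2 + 9/4
  leading term x_2: subtract (9/4)·g_2 from 9/4*x_2 + 9/4 → 0
  normal form = 0.
Since the normal form is 0, p ∈ I.

The remainder on division by a Gröbner basis is unique — it is the normal form.

x_1**2*x_2 + 5/4*x_1*x_2 + 9/4 lies in I (it reduces to 0).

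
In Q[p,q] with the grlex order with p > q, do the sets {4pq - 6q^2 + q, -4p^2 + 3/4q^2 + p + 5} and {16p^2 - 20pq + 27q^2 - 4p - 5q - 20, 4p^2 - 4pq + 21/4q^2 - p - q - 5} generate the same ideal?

Equality of ideals is decidable: compute both reduced Gröbner bases (unique for the ordering) and check whether they agree.
Buchberger on the first generating set:
f_1 = 4pq - 6q^2 + q, LT = pq.
f_2 = -4p^2 + 3/4q^2 + p + 5, LT = p^2.

S(f_1,f_2): lcm = p^2q. S = -3/2pq^2 + 3/16q^3 + 1/2pq + 5/4q.
  leading term pq^2: subtract (-3/8q)·f_1 from -3/2pq^2 + 3/16q^3 + 1/2pq + 5/4q → -33/16q^3 + 1/2pq + 3/8q^2 + 5/4q
  leading term q^3: no divisor's leading term divides it; move -33/16q^3 to the remainder.
  leading term pq: subtract (1/8)·f_1 from 1/2pq + 3/8q^2 + 5/4q → 9/8q^2 + 9/8q
  leading term q^2: no divisor's leading term divides it; move 9/8q^2 to the remainder.
  leading term q: no divisor's leading term divides it; move 9/8q to the remainder.
  remainder -33/16q^3 + 9/8q^2 + 9/8q ≠ 0; add g_3 = -33/16q^3 + 9/8q^2 + 9/8q to the basis.

The other S-polynomials (S(f_1,g_3), S(f_2,g_3)) all reduce to 0 modulo the current basis, so we have a Gröbner basis.
Inter-reduce: drop elements whose leading term is divisible by another's, tail-reduce, and make monic.
Reduced Gröbner basis: {q^3 - 6/11q^2 - 6/11q, p^2 - 3/16q^2 - 1/4p - 5/4, pq - 3/2q^2 + 1/4q}.

Buchberger on the second generating set:
h_1 = 16p^2 - 20pq + 27q^2 - 4p - 5q - 20, LT = p^2.
h_2 = 4p^2 - 4pq + 21/4q^2 - p - q - 5, LT = p^2.

S(h_1,h_2): lcm = p^2. S = -1/4pq + 3/8q^2 - 1/16q.
  leading term pq: no divisor's leading term divides it; move -1/4pq to the remainder.
  leading term q^2: no divisor's leading term divides it; move 3/8q^2 to the remainder.
  leading term q: no divisor's leading term divides it; move -1/16q to the remainder.
  remainder -1/4pq + 3/8q^2 - 1/16q ≠ 0; add k_3 = -1/4pq + 3/8q^2 - 1/16q to the basis.

S(h_1,k_3): lcm = p^2q. S = 1/4pq^2 + 27/16q^3 - 1/2pq - 5/16q^2 - 5/4q.
  leading term pq^2: subtract (-q)·k_3 from 1/4pq^2 + 27/16q^3 - 1/2pq - 5/16q^2 - 5/4q → 33/16q^3 - 1/2pq - 3/8q^2 - 5/4q
  leading term q^3: no divisor's leading term divides it; move 33/16q^3 to the remainder.
  leading term pq: subtract (2)·k_3 from -1/2pq - 3/8q^2 - 5/4q → -9/8q^2 - 9/8q
  leading term q^2: no divisor's leading term divides it; move -9/8q^2 to the remainder.
  leading term q: no divisor's leading term divides it; move -9/8q to the remainder.
  remainder 33/16q^3 - 9/8q^2 - 9/8q ≠ 0; add k_4 = 33/16q^3 - 9/8q^2 - 9/8q to the basis.

The other S-polynomials (S(h_2,k_3), S(h_1,k_4), S(h_2,k_4), S(k_3,k_4)) all reduce to 0 modulo the current basis, so we have a Gröbner basis.
Inter-reduce: drop elements whose leading term is divisible by another's, tail-reduce, and make monic.
Reduced Gröbner basis: {q^3 - 6/11q^2 - 6/11q, p^2 - 3/16q^2 - 1/4p - 5/4, pq - 3/2q^2 + 1/4q}.

Same reduced basis, so the two generating sets span the same ideal.
The choice of monomial ordering does not affect the verdict — as long as both bases are computed under the same ordering, their equality decides ideal equality.

Yes, the ideals are equal.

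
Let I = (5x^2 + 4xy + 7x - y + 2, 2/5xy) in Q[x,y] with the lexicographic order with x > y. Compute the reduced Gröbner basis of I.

f_1 = 5x^2 + 4xy + 7x - y + 2, LT = x^2.
f_2 = 2/5xy, LT = xy.

S(f_1,f_2): lcm = x^2y. S = 4/5xy^2 + 7/5xy - 1/5y^2 + 2/5y.
  leading term xy^2: subtract (2y)·f_2 from 4/5xy^2 + 7/5xy - 1/5y^2 + 2/5y → 7/5xy - 1/5y^2 + 2/5y
  leading term xy: subtract (7/2)·f_2 from 7/5xy - 1/5y^2 + 2/5y → -1/5y^2 + 2/5y
  leading term y^2: no divisor's leading term divides it; move -1/5y^2 to the remainder.
  leading term y: no divisor's leading term divides it; move 2/5y to the remainder.
  remainder -1/5y^2 + 2/5y ≠ 0; add g_3 = -1/5y^2 + 2/5y to the basis.

S(f_1,g_3): leading monomials are coprime, so the S-polynomial reduces to 0 (Buchberger's first criterion).
S(f_2,g_3): lcm = xy^2. S = 2xy.
  leading term xy: subtract (5)·f_2 from 2xy → 0
  remainder 0.

Every S-polynomial of the final basis reduces to 0, so we have a Gröbner basis.

G = {x^2 + 7/5x - 1/5y + 2/5, xy, y^2 - 2y}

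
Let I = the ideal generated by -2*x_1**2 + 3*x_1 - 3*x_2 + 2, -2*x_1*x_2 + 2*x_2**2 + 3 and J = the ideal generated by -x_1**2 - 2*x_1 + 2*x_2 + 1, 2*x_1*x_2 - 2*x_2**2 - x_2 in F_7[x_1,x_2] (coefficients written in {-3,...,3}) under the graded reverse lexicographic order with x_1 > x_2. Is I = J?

No, the ideals differ.

For a fixed monomial order, each ideal has a unique reduced Gröbner basis; comparing bases decides equality.
Buchberger on the first generating set:
f_1 = -2*x_1**2 + 3*x_1 - 3*x_2 + 2, LT = x_1**2.
f_2 = -2*x_1*x_2 + 2*x_2**2 + 3, LT = x_1*x_2.

S(f_1,f_2): lcm = x_1**2*x_2. S = x_1*x_2**2 + 2*x_1*x_2 - 2*x_2**2 - 2*x_1 - x_2.
  reduce S modulo (f_1, f_2):
  remainder x_2**3 - 2*x_1 - 3*x_2 + 3 ≠ 0; add g_3 = x_2**3 - 2*x_1 - 3*x_2 + 3 to the basis.

The other S-polynomials (S(f_1,g_3), S(f_2,g_3)) all reduce to 0 modulo the current basis, so we have a Gröbner basis.
Inter-reduce: drop elements whose leading term is divisible by another's, tail-reduce, and make monic.
Reduced Gröbner basis: {x_2**3 - 2*x_1 - 3*x_2 + 3, x_1**2 + 2*x_1 - 2*x_2 - 1, x_1*x_2 - x_2**2 + 2}.

Buchberger on the second generating set:
h_1 = -x_1**2 - 2*x_1 + 2*x_2 + 1, LT = x_1**2.
h_2 = 2*x_1*x_2 - 2*x_2**2 - x_2, LT = x_1*x_2.

S(h_1,h_2): lcm = x_1**2*x_2. S = x_1*x_2**2 - x_1*x_2 - 2*x_2**2 - x_2.
  reduce S modulo (h_1, h_2):
  remainder x_2**3 + x_2**2 + 2*x_2 ≠ 0; add k_3 = x_2**3 + x_2**2 + 2*x_2 to the basis.

The other S-polynomials (S(h_1,k_3), S(h_2,k_3)) all reduce to 0 modulo the current basis, so we have a Gröbner basis.
Inter-reduce: drop elements whose leading term is divisible by another's, tail-reduce, and make monic.
Reduced Gröbner basis: {x_2**3 + x_2**2 + 2*x_2, x_1**2 + 2*x_1 - 2*x_2 - 1, x_1*x_2 - x_2**2 + 3*x_2}.

Since the reduced bases disagree, the two ideals are not the same.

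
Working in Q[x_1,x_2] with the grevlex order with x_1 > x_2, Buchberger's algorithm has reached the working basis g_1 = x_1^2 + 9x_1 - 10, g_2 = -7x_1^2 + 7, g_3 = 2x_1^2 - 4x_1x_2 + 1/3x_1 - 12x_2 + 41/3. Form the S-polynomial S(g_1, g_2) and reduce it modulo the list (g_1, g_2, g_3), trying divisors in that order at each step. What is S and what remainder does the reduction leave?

S(g_1, g_2) = 9x_1 - 9; remainder on division = 9x_1 - 9.

lcm(LM(g_1), LM(g_2)) = x_1^2.
S = (lcm/LT(g_1))·g_1 − (lcm/LT(g_2))·g_2 = 9x_1 - 9.
Reduce S modulo (g_1, g_2, g_3) in that order:
  leading term x_1: no divisor's leading term divides it; move 9x_1 to the remainder.
  leading term 1: no divisor's leading term divides it; move -9 to the remainder.
The remainder 9x_1 - 9 is nonzero, so it would be added as the next basis element.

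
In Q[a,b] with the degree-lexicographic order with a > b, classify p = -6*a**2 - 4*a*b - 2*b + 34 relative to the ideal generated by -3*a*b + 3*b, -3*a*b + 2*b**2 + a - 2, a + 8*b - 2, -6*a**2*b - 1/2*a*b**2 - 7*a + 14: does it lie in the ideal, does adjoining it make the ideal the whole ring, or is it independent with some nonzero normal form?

First compute the reduced Gröbner basis of I by Buchberger's algorithm.
f_1 = -3*a*b + 3*b, LT = a*b.
f_2 = -3*a*b + 2*b**2 + a - 2, LT = a*b.
f_3 = a + 8*b - 2, LT = a.
f_4 = -6*a**2*b - 1/2*a*b**2 - 7*a + 14, LT = a**2*b.

S(f_1,f_2): lcm = a*b. S = 2/3*b**2 + 1/3*a - b - 2/3.
  reduce S modulo (f_1, f_2, f_3, f_4):
  remainder 2/3*b**2 - 11/3*b ≠ 0; add h_5 = 2/3*b**2 - 11/3*b to the basis.

S(f_1,f_3): lcm = a*b. S = -8*b**2 + b.
  reduce S modulo (f_1, f_2, f_3, f_4, h_5):
  remainder -43*b ≠ 0; add h_6 = -43*b to the basis.

The other S-polynomials (S(f_1,f_4), S(f_2,f_3), S(f_2,f_4), S(f_3,f_4), S(f_1,h_5), S(f_2,h_5), S(f_3,h_5), S(f_4,h_5), S(f_1,h_6), S(f_2,h_6), S(f_3,h_6), S(f_4,h_6), S(h_5,h_6)) all reduce to 0 modulo the current basis, so we have a Gröbner basis.
Inter-reduce: drop elements whose leading term is divisible by another's, tail-reduce, and make monic.
Reduced Gröbner basis: {a - 2, b}.
Label its elements g_1 = a - 2, g_2 = b.

Reduce p = -6*a**2 - 4*a*b - 2*b + 34 modulo G:
  leading term a**2: subtract (-6*a)·g_1 from -6*a**2 - 4*a*b - 2*b + 34 → -4*a*b - 12*a - 2*b + 34
  leading term a*b: subtract (-4*b)·g_1 from -4*a*b - 12*a - 2*b + 34 → -12*a - 10*b + 34
  leading term a: subtract (-12)·g_1 from -12*a - 10*b + 34 → -10*b + 10
  leading term b: subtract (-10)·g_2 from -10*b + 10 → 10
  leading term 1: no divisor's leading term divides it; move 10 to the remainder.
  normal form = 10.
The normal form is nonzero, so p ∉ I. Since p minus its normal form lies in I, I + (p) = I + (r) where r = 10; decide whether this ideal is the whole ring.
Here r = 10 is a nonzero constant, hence a unit: 1 ∈ I + (p), the Gröbner basis of I + (p) is {1}, and the enlarged system has no common solution — adjoining p is inconsistent.

Adjoining -6*a**2 - 4*a*b - 2*b + 34 makes the ideal the whole ring: the system is inconsistent.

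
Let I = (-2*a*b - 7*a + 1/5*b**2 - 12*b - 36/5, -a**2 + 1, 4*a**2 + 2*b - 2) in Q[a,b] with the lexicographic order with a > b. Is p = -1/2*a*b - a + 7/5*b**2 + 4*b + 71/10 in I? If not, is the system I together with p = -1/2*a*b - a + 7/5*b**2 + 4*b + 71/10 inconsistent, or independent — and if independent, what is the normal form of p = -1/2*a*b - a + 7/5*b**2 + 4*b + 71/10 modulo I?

Adjoining -1/2*a*b - a + 7/5*b**2 + 4*b + 71/10 makes the ideal the whole ring: the system is inconsistent.

First compute the reduced Gröbner basis of I by Buchberger's algorithm.
f_1 = -2*a*b - 7*a + 1/5*b**2 - 12*b - 36/5, LT = a*b.
f_2 = -a**2 + 1, LT = a**2.
f_3 = 4*a**2 + 2*b - 2, LT = a**2.

S(f_1,f_2): lcm = a**2*b. S = 7/2*a**2 - 1/10*a*b**2 + 6*a*b + 18/5*a + b.
  leading term a**2: subtract (-7/2)·f_2 from 7/2*a**2 - 1/10*a*b**2 + 6*a*b + 18/5*a + b → -1/10*a*b**2 + 6*a*b + 18/5*a + b + 7/2
  leading term a*b**2: subtract (1/20*b)·f_1 from -1/10*a*b**2 + 6*a*b + 18/5*a + b + 7/2 → 127/20*a*b + 18/5*a - 1/100*b**3 + 3/5*b**2 + 34/25*b + 7/2
  leading term a*b: subtract (-127/40)·f_1 from 127/20*a*b + 18/5*a - 1/100*b**3 + 3/5*b**2 + 34/25*b + 7/2 → -149/8*a - 1/100*b**3 + 247/200*b**2 - 1837/50*b - 484/25
  leading term a: no divisor's leading term divides it; move -149/8*a to the remainder.
  leading term b**3: no divisor's leading term divides it; move -1/100*b**3 to the remainder.
  leading term b**2: no divisor's leading term divides it; move 247/200*b**2 to the remainder.
  leading term b: no divisor's leading term divides it; move -1837/50*b to the remainder.
  leading term 1: no divisor's leading term divides it; move -484/25 to the remainder.
  remainder -149/8*a - 1/100*b**3 + 247/200*b**2 - 1837/50*b - 484/25 ≠ 0; add h_4 = -149/8*a - 1/100*b**3 + 247/200*b**2 - 1837/50*b - 484/25 to the basis.

S(f_1,f_3): lcm = a**2*b. S = 7/2*a**2 - 1/10*a*b**2 + 6*a*b + 18/5*a - 1/2*b**2 + 1/2*b.
  leading term a**2: subtract (-7/2)·f_2 from 7/2*a**2 - 1/10*a*b**2 + 6*a*b + 18/5*a - 1/2*b**2 + 1/2*b → -1/10*a*b**2 + 6*a*b + 18/5*a - 1/2*b**2 + 1/2*b + 7/2
  leading term a*b**2: subtract (1/20*b)·f_1 from -1/10*a*b**2 + 6*a*b + 18/5*a - 1/2*b**2 + 1/2*b + 7/2 → 127/20*a*b + 18/5*a - 1/100*b**3 + 1/10*b**2 + 43/50*b + 7/2
  leading term a*b: subtract (-127/40)·f_1 from 127/20*a*b + 18/5*a - 1/100*b**3 + 1/10*b**2 + 43/50*b + 7/2 → -149/8*a - 1/100*b**3 + 147/200*b**2 - 931/25*b - 484/25
  leading term a: subtract (1)·h_4 from -149/8*a - 1/100*b**3 + 147/200*b**2 - 931/25*b - 484/25 → -1/2*b**2 - 1/2*b
  leading term b**2: no divisor's leading term divides it; move -1/2*b**2 to the remainder.
  leading term b: no divisor's leading term divides it; move -1/2*b to the remainder.
  remainder -1/2*b**2 - 1/2*b ≠ 0; add h_5 = -1/2*b**2 - 1/2*b to the basis.

S(f_2,f_3): lcm = a**2. S = -1/2*b - 1/2.
  leading term b: no divisor's leading term divides it; move -1/2*b to the remainder.
  leading term 1: no divisor's leading term divides it; move -1/2 to the remainder.
  remainder -1/2*b - 1/2 ≠ 0; add h_6 = -1/2*b - 1/2 to the basis.

The other S-polynomials (S(f_1,h_4), S(f_2,h_4), S(f_3,h_4), S(f_1,h_5), S(f_2,h_5), S(f_3,h_5), S(h_4,h_5), S(f_1,h_6), S(f_2,h_6), S(f_3,h_6), S(h_4,h_6), S(h_5,h_6)) all reduce to 0 modulo the current basis, so we have a Gröbner basis.
Inter-reduce: drop elements whose leading term is divisible by another's, tail-reduce, and make monic.
Reduced Gröbner basis: {a - 1, b + 1}.
Label its elements g_1 = a - 1, g_2 = b + 1.

Reduce p = -1/2*a*b - a + 7/5*b**2 + 4*b + 71/10 modulo G:
  leading term a*b: subtract (-1/2*b)·g_1 from -1/2*a*b - a + 7/5*b**2 + 4*b + 71/10 → -a + 7/5*b**2 + 7/2*b + 71/10
  leading term a: subtract (-1)·g_1 from -a + 7/5*b**2 + 7/2*b + 71/10 → 7/5*b**2 + 7/2*b + 61/10
  leading term b**2: subtract (7/5*b)·g_2 from 7/5*b**2 + 7/2*b + 61/10 → 21/10*b + 61/10
  leading term b: subtract (21/10)·g_2 from 21/10*b + 61/10 → 4
  leading term 1: no divisor's leading term divides it; move 4 to the remainder.
  normal form = 4.
The normal form is nonzero, so p ∉ I. Since p minus its normal form lies in I, I + (p) = I + (r) where r = 4; decide whether this ideal is the whole ring.
Here r = 4 is a nonzero constant, hence a unit: 1 ∈ I + (p), the Gröbner basis of I + (p) is {1}, and the enlarged system has no common solution — adjoining p is inconsistent.

Ideal membership is decidable via reduction modulo a Gröbner basis.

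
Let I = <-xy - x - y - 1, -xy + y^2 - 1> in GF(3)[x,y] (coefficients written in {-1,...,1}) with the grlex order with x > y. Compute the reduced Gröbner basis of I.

f_1 = -xy - x - y - 1, LT = xy.
f_2 = -xy + y^2 - 1, LT = xy.

S(f_1,f_2): lcm = xy. S = y^2 + x + y.
  leading term y^2: no divisor's leading term divides it; move y^2 to the remainder.
  leading term x: no divisor's leading term divides it; move x to the remainder.
  leading term y: no divisor's leading term divides it; move y to the remainder.
  remainder y^2 + x + y ≠ 0; add g_3 = y^2 + x + y to the basis.

S(f_1,g_3): lcm = xy^2. S = -x^2 + y^2 + y.
  leading term x^2: no divisor's leading term divides it; move -x^2 to the remainder.
  leading term y^2: subtract (1)·g_3 from y^2 + y → -x
  leading term x: no divisor's leading term divides it; move -x to the remainder.
  remainder -x^2 - x ≠ 0; add g_4 = -x^2 - x to the basis.

The other S-polynomials (S(f_2,g_3), S(f_1,g_4), S(f_2,g_4), S(g_3,g_4)) all reduce to 0 modulo the current basis, so we have a Gröbner basis.
Inter-reduce: drop elements whose leading term is divisible by another's, tail-reduce, and make monic.

G = {x^2 + x, xy + x + y + 1, y^2 + x + y}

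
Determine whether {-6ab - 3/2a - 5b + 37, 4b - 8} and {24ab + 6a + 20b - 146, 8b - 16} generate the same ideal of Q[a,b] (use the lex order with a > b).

No, the ideals differ.

Equality of ideals is decidable: compute both reduced Gröbner bases (unique for the ordering) and check whether they agree.
Buchberger on the first generating set:
f_1 = -6ab - 3/2a - 5b + 37, LT = ab.
f_2 = 4b - 8, LT = b.

S(f_1,f_2): lcm = ab. S = 9/4a + 5/6b - 37/6.
  leading term a: no divisor's leading term divides it; move 9/4a to the remainder.
  leading term b: subtract (5/24)·f_2 from 5/6b - 37/6 → -9/2
  leading term 1: no divisor's leading term divides it; move -9/2 to the remainder.
  remainder 9/4a - 9/2 ≠ 0; add g_3 = 9/4a - 9/2 to the basis.

The other S-polynomials (S(f_1,g_3), S(f_2,g_3)) all reduce to 0 modulo the current basis, so we have a Gröbner basis.
Inter-reduce: drop elements whose leading term is divisible by another's, tail-reduce, and make monic.
Reduced Gröbner basis: {a - 2, b - 2}.

Buchberger on the second generating set:
h_1 = 24ab + 6a + 20b - 146, LT = ab.
h_2 = 8b - 16, LT = b.

S(h_1,h_2): lcm = ab. S = 9/4a + 5/6b - 73/12.
  leading term a: no divisor's leading term divides it; move 9/4a to the remainder.
  leading term b: subtract (5/48)·h_2 from 5/6b - 73/12 → -53/12
  leading term 1: no divisor's leading term divides it; move -53/12 to the remainder.
  remainder 9/4a - 53/12 ≠ 0; add k_3 = 9/4a - 53/12 to the basis.

The other S-polynomials (S(h_1,k_3), S(h_2,k_3)) all reduce to 0 modulo the current basis, so we have a Gröbner basis.
Inter-reduce: drop elements whose leading term is divisible by another's, tail-reduce, and make monic.
Reduced Gröbner basis: {a - 53/27, b - 2}.

The bases are distinct; the ideals are different.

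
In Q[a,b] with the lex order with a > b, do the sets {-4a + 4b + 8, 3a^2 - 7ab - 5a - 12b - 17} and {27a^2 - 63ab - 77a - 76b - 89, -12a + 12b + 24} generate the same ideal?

Yes, the ideals are equal.

Two ideals are equal iff their reduced Gröbner bases coincide (the reduced basis is unique for a fixed ordering).
Buchberger on the first generating set:
f_1 = -4a + 4b + 8, LT = a.
f_2 = 3a^2 - 7ab - 5a - 12b - 17, LT = a^2.

S(f_1,f_2): lcm = a^2. S = 4/3ab - 1/3a + 4b + 17/3.
  leading term ab: subtract (-1/3b)·f_1 from 4/3ab - 1/3a + 4b + 17/3 → -1/3a + 4/3b^2 + 20/3b + 17/3
  leading term a: subtract (1/12)·f_1 from -1/3a + 4/3b^2 + 20/3b + 17/3 → 4/3b^2 + 19/3b + 5
  leading term b^2: no divisor's leading term divides it; move 4/3b^2 to the remainder.
  leading term b: no divisor's leading term divides it; move 19/3b to the remainder.
  leading term 1: no divisor's leading term divides it; move 5 to the remainder.
  remainder 4/3b^2 + 19/3b + 5 ≠ 0; add g_3 = 4/3b^2 + 19/3b + 5 to the basis.

S(f_1,g_3): leading monomials are coprime, so the S-polynomial reduces to 0 (Buchberger's first criterion).
S(f_2,g_3): leading monomials are coprime, so the S-polynomial reduces to 0 (Buchberger's first criterion).
Every S-polynomial of the final basis reduces to 0, so we have a Gröbner basis.
Inter-reduce: drop elements whose leading term is divisible by another's, tail-reduce, and make monic.
Reduced Gröbner basis: {a - b - 2, b^2 + 19/4b + 15/4}.

Buchberger on the second generating set:
h_1 = 27a^2 - 63ab - 77a - 76b - 89, LT = a^2.
h_2 = -12a + 12b + 24, LT = a.

S(h_1,h_2): lcm = a^2. S = -4/3ab - 23/27a - 76/27b - 89/27.
  leading term ab: subtract (1/9b)·h_2 from -4/3ab - 23/27a - 76/27b - 89/27 → -23/27a - 4/3b^2 - 148/27b - 89/27
  leading term a: subtract (23/324)·h_2 from -23/27a - 4/3b^2 - 148/27b - 89/27 → -4/3b^2 - 19/3b - 5
  leading term b^2: no divisor's leading term divides it; move -4/3b^2 to the remainder.
  leading term b: no divisor's leading term divides it; move -19/3b to the remainder.
  leading term 1: no divisor's leading term divides it; move -5 to the remainder.
  remainder -4/3b^2 - 19/3b - 5 ≠ 0; add k_3 = -4/3b^2 - 19/3b - 5 to the basis.

S(h_1,k_3): leading monomials are coprime, so the S-polynomial reduces to 0 (Buchberger's first criterion).
S(h_2,k_3): leading monomials are coprime, so the S-polynomial reduces to 0 (Buchberger's first criterion).
Every S-polynomial of the final basis reduces to 0, so we have a Gröbner basis.
Inter-reduce: drop elements whose leading term is divisible by another's, tail-reduce, and make monic.
Reduced Gröbner basis: {a - b - 2, b^2 + 19/4b + 15/4}.

The two bases agree; hence the ideals are identical.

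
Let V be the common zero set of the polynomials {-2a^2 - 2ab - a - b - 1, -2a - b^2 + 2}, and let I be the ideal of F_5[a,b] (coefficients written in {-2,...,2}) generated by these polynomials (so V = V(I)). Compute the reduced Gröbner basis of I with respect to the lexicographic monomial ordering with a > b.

f_1 = -2a^2 - 2ab - a - b - 1, LT = a^2.
f_2 = -2a - b^2 + 2, LT = a.

S(f_1,f_2): lcm = a^2. S = 2ab^2 + ab - a - 2b - 2.
  leading term ab^2: subtract (-b^2)·f_2 from 2ab^2 + ab - a - 2b - 2 → ab - a - b^4 + 2b^2 - 2b - 2
  leading term ab: subtract (2b)·f_2 from ab - a - b^4 + 2b^2 - 2b - 2 → -a - b^4 + 2b^3 + 2b^2 - b - 2
  leading term a: subtract (-2)·f_2 from -a - b^4 + 2b^3 + 2b^2 - b - 2 → -b^4 + 2b^3 - b + 2
  leading term b^4: no divisor's leading term divides it; move -b^4 to the remainder.
  leading term b^3: no divisor's leading term divides it; move 2b^3 to the remainder.
  leading term b: no divisor's leading term divides it; move -b to the remainder.
  leading term 1: no divisor's leading term divides it; move 2 to the remainder.
  remainder -b^4 + 2b^3 - b + 2 ≠ 0; add g_3 = -b^4 + 2b^3 - b + 2 to the basis.

The other S-polynomials (S(f_1,g_3), S(f_2,g_3)) all reduce to 0 modulo the current basis, so we have a Gröbner basis.
Inter-reduce: drop elements whose leading term is divisible by another's, tail-reduce, and make monic.

G = {a - 2b^2 - 1, b^4 - 2b^3 + b - 2}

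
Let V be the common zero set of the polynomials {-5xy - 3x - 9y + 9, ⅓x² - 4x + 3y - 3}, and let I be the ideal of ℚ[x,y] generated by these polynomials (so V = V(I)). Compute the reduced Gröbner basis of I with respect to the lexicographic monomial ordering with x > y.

f_1 = -5xy - 3x - 9y + 9, LT = xy.
f_2 = ⅓x² - 4x + 3y - 3, LT = x².

S(f_1,f_2): lcm = x²y. S = ⅗x² + 69/5xy - 9/5x - 9y² + 9y.
  reduce S modulo (f_1, f_2):
  remainder -72/25x - 9y² - 531/25y + 756/25 ≠ 0; add g_3 = -72/25x - 9y² - 531/25y + 756/25 to the basis.

S(f_1,g_3): lcm = xy. S = ⅗x - 25/8y³ - 59/8y² + 123/10y - 9/5.
  reduce S modulo (f_1, f_2, g_3):
  remainder -25/8y³ - 37/4y² + 63/8y + 9/2 ≠ 0; add g_4 = -25/8y³ - 37/4y² + 63/8y + 9/2 to the basis.

The other S-polynomials (S(f_2,g_3), S(f_1,g_4), S(f_2,g_4), S(g_3,g_4)) all reduce to 0 modulo the current basis, so we have a Gröbner basis.
Inter-reduce: drop elements whose leading term is divisible by another's, tail-reduce, and make monic.

G = {x + 25/8y² + 59/8y - 21/2, y³ + 74/25y² - 63/25y - 36/25}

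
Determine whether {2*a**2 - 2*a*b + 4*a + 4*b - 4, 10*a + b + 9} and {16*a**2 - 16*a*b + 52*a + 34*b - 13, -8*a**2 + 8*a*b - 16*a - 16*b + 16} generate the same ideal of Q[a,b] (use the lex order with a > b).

No, the ideals differ.

Two ideals are equal iff their reduced Gröbner bases coincide (the reduced basis is unique for a fixed ordering).
Buchberger on the first generating set:
f_1 = 2*a**2 - 2*a*b + 4*a + 4*b - 4, LT = a**2.
f_2 = 10*a + b + 9, LT = a.

S(f_1,f_2): lcm = a**2. S = -11/10*a*b + 11/10*a + 2*b - 2.
  leading term a*b: subtract (-11/100*b)·f_2 from -11/10*a*b + 11/10*a + 2*b - 2 → 11/10*a + 11/100*b**2 + 299/100*b - 2
  leading term a: subtract (11/100)·f_2 from 11/10*a + 11/100*b**2 + 299/100*b - 2 → 11/100*b**2 + 72/25*b - 299/100
  leading term b**2: no divisor's leading term divides it; move 11/100*b**2 to the remainder.
  leading term b: no divisor's leading term divides it; move 72/25*b to the remainder.
  leading term 1: no divisor's leading term divides it; move -299/100 to the remainder.
  remainder 11/100*b**2 + 72/25*b - 299/100 ≠ 0; add g_3 = 11/100*b**2 + 72/25*b - 299/100 to the basis.

The other S-polynomials (S(f_1,g_3), S(f_2,g_3)) all reduce to 0 modulo the current basis, so we have a Gröbner basis.
Inter-reduce: drop elements whose leading term is divisible by another's, tail-reduce, and make monic.
Reduced Gröbner basis: {a + 1/10*b + 9/10, b**2 + 288/11*b - 299/11}.

Buchberger on the second generating set:
h_1 = 16*a**2 - 16*a*b + 52*a + 34*b - 13, LT = a**2.
h_2 = -8*a**2 + 8*a*b - 16*a - 16*b + 16, LT = a**2.

S(h_1,h_2): lcm = a**2. S = 5/4*a + 1/8*b + 19/16.
  leading term a: no divisor's leading term divides it; move 5/4*a to the remainder.
  leading term b: no divisor's leading term divides it; move 1/8*b to the remainder.
  leading term 1: no divisor's leading term divides it; move 19/16 to the remainder.
  remainder 5/4*a + 1/8*b + 19/16 ≠ 0; add k_3 = 5/4*a + 1/8*b + 19/16 to the basis.

S(h_1,k_3): lcm = a**2. S = -11/10*a*b + 23/10*a + 17/8*b - 13/16.
  leading term a*b: subtract (-22/25*b)·k_3 from -11/10*a*b + 23/10*a + 17/8*b - 13/16 → 23/10*a + 11/100*b**2 + 317/100*b - 13/16
  leading term a: subtract (46/25)·k_3 from 23/10*a + 11/100*b**2 + 317/100*b - 13/16 → 11/100*b**2 + 147/50*b - 1199/400
  leading term b**2: no divisor's leading term divides it; move 11/100*b**2 to the remainder.
  leading term b: no divisor's leading term divides it; move 147/50*b to the remainder.
  leading term 1: no divisor's leading term divides it; move -1199/400 to the remainder.
  remainder 11/100*b**2 + 147/50*b - 1199/400 ≠ 0; add k_4 = 11/100*b**2 + 147/50*b - 1199/400 to the basis.

The other S-polynomials (S(h_2,k_3), S(h_1,k_4), S(h_2,k_4), S(k_3,k_4)) all reduce to 0 modulo the current basis, so we have a Gröbner basis.
Inter-reduce: drop elements whose leading term is divisible by another's, tail-reduce, and make monic.
Reduced Gröbner basis: {a + 1/10*b + 19/20, b**2 + 294/11*b - 109/4}.

Since the reduced bases disagree, the two ideals are not the same.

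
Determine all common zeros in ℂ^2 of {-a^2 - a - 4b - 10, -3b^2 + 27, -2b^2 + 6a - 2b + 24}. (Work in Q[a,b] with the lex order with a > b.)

{(-2, -3)}

Compute a lex Gröbner basis by Buchberger's algorithm.
f_1 = -a^2 - a - 4b - 10, LT = a^2.
f_2 = -3b^2 + 27, LT = b^2.
f_3 = 6a - 2b^2 - 2b + 24, LT = a.

S(f_1,f_2): leading monomials are coprime, so the S-polynomial reduces to 0 (Buchberger's first criterion).
S(f_1,f_3): lcm = a^2. S = 1/3ab^2 + 1/3ab - 3a + 4b + 10.
  leading term ab^2: subtract (-1/9a)·f_2 from 1/3ab^2 + 1/3ab - 3a + 4b + 10 → 1/3ab + 4b + 10
  leading term ab: subtract (1/18b)·f_3 from 1/3ab + 4b + 10 → 1/9b^3 + 1/9b^2 + 8/3b + 10
  leading term b^3: subtract (-1/27b)·f_2 from 1/9b^3 + 1/9b^2 + 8/3b + 10 → 1/9b^2 + 11/3b + 10
  leading term b^2: subtract (-1/27)·f_2 from 1/9b^2 + 11/3b + 10 → 11/3b + 11
  leading term b: no divisor's leading term divides it; move 11/3b to the remainder.
  leading term 1: no divisor's leading term divides it; move 11 to the remainder.
  remainder 11/3b + 11 ≠ 0; add h_4 = 11/3b + 11 to the basis.

S(f_2,f_3): leading monomials are coprime, so the S-polynomial reduces to 0 (Buchberger's first criterion).
S(f_1,h_4): leading monomials are coprime, so the S-polynomial reduces to 0 (Buchberger's first criterion).
S(f_2,h_4): lcm = b^2. S = -3b - 9.
  leading term b: subtract (-9/11)·h_4 from -3b - 9 → 0
  remainder 0.

S(f_3,h_4): leading monomials are coprime, so the S-polynomial reduces to 0 (Buchberger's first criterion).
Every S-polynomial of the final basis reduces to 0, so we have a Gröbner basis.
Inter-reduce: drop elements whose leading term is divisible by another's, tail-reduce, and make monic.
Reduced Gröbner basis: {a + 2, b + 3}.

Elimination: the polynomial b + 3 lies in the elimination ideal for b, so b ∈ {-3}. For each such b, the remaining basis elements (now univariate) give the rest of the solution.
  b = -3: the earlier basis element becomes a + 2 = 0, giving a = -2 — point (-2, -3).
Substituting each solution back into the original system confirms all equations vanish.
This is the nonlinear analogue of row-reducing a linear system.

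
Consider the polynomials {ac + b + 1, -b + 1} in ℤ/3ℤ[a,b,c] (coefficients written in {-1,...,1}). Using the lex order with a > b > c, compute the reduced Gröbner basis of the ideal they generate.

G = {ac - 1, b - 1}

f_1 = ac + b + 1, LT = ac.
f_2 = -b + 1, LT = b.

S(f_1,f_2): leading monomials are coprime, so the S-polynomial reduces to 0 (Buchberger's first criterion).
Every S-polynomial of the final basis reduces to 0, so we have a Gröbner basis.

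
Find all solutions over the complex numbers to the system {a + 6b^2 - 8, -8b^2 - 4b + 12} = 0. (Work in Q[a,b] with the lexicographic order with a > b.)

Compute a lex Gröbner basis by Buchberger's algorithm.
f_1 = a + 6b^2 - 8, LT = a.
f_2 = -8b^2 - 4b + 12, LT = b^2.

The S-polynomials (S(f_1,f_2)) all reduce to 0 modulo the current basis, so we have a Gröbner basis.
Inter-reduce: drop elements whose leading term is divisible by another's, tail-reduce, and make monic.
Reduced Gröbner basis: {a - 3b + 1, b^2 + 1/2b - 3/2}.

Since the basis is lex-ordered, b^2 + 1/2b - 3/2 is univariate in b. Its roots are {-3/2, 1}. Back-substituting each root into the other basis elements fixes the other coordinates.
  b = -3/2: the earlier basis element becomes a + 11/2 = 0, giving a = -11/2 — point (-11/2, -3/2).
  b = 1: the earlier basis element becomes a - 2 = 0, giving a = 2 — point (2, 1).

{(-11/2, -3/2), (2, 1)}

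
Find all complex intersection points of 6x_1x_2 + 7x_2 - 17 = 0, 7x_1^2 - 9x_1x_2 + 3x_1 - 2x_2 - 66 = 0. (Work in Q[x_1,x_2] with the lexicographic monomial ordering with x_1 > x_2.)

Compute a lex Gröbner basis by Buchberger's algorithm.
f_1 = 6x_1x_2 + 7x_2 - 17, LT = x_1x_2.
f_2 = 7x_1^2 - 9x_1x_2 + 3x_1 - 2x_2 - 66, LT = x_1^2.

S(f_1,f_2): lcm = x_1^2x_2. S = 9/7x_1x_2^2 + 31/42x_1x_2 - 17/6x_1 + 2/7x_2^2 + 66/7x_2.
  reduce S modulo (f_1, f_2):
  remainder -17/6x_1 - 17/14x_2^2 + 3077/252x_2 + 527/252 ≠ 0; add h_3 = -17/6x_1 - 17/14x_2^2 + 3077/252x_2 + 527/252 to the basis.

S(f_1,h_3): lcm = x_1x_2. S = -3/7x_2^3 + 181/42x_2^2 + 40/21x_2 - 17/6.
  reduce S modulo (f_1, f_2, h_3):
  remainder -3/7x_2^3 + 181/42x_2^2 + 40/21x_2 - 17/6 ≠ 0; add h_4 = -3/7x_2^3 + 181/42x_2^2 + 40/21x_2 - 17/6 to the basis.

The other S-polynomials (S(f_2,h_3), S(f_1,h_4), S(f_2,h_4), S(h_3,h_4)) all reduce to 0 modulo the current basis, so we have a Gröbner basis.
Inter-reduce: drop elements whose leading term is divisible by another's, tail-reduce, and make monic.
Reduced Gröbner basis: {x_1 + 3/7x_2^2 - 181/42x_2 - 31/42, x_2^3 - 181/18x_2^2 - 40/9x_2 + 119/18}.

Since the basis is lex-ordered, x_2^3 - 181/18x_2^2 - 40/9x_2 + 119/18 is univariate in x_2. Its roots are {-1, 199/36 - sqrt(31033)/36, sqrt(31033)/36 + 199/36}. Back-substituting each root into the other basis elements fixes the other coordinates.
  x_2 = -1: the earlier basis element becomes x_1 + 4 = 0, giving x_1 = -4 — point (-4, -1).
  x_2 = 199/36 - sqrt(31033)/36: the earlier basis element becomes x_1 - sqrt(31033)/84 - 101/84 = 0, giving x_1 = 101/84 + sqrt(31033)/84 — point (101/84 + sqrt(31033)/84, 199/36 - sqrt(31033)/36).
  x_2 = sqrt(31033)/36 + 199/36: the earlier basis element becomes x_1 - 101/84 + sqrt(31033)/84 = 0, giving x_1 = 101/84 - sqrt(31033)/84 — point (101/84 - sqrt(31033)/84, sqrt(31033)/36 + 199/36).

{(-4, -1), (101/84 + sqrt(31033)/84, 199/36 - sqrt(31033)/36), (101/84 - sqrt(31033)/84, sqrt(31033)/36 + 199/36)}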